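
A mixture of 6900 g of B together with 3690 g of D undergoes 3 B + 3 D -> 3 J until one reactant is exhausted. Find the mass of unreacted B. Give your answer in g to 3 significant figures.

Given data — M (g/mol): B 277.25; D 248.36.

n(B) = 6900 / 277.25 = 24.89 mol
n(D) = 3690 / 248.36 = 14.86 mol
n/ν → B: 8.297, D: 4.953; D is limiting.
B consumed = (3/3) × 14.86 = 14.86 mol
B remaining = 24.89 − 14.86 = 10.03 mol
mass = 10.03 × 277.25 = 2781 g

2780 g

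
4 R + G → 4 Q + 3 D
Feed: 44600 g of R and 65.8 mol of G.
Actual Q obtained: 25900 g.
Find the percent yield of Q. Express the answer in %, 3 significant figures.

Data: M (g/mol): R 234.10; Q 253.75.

53.6 %

n(R) = 44600 / 234.10 = 190.5 mol
n(G) = 65.80 mol
n/ν for R = 190.5/4 = 47.63
n/ν for G = 65.80/1 = 65.80
Smallest n/ν is R → limiting reagent.
theoretical n(Q) = (4/4) × 190.5 = 190.5 mol → 48340 g
% yield = 25900 / 48340 × 100 = 53.58 %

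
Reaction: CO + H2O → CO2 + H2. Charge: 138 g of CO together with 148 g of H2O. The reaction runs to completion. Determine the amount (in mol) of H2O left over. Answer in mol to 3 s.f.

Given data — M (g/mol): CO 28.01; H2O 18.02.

3.29 mol

n(CO) = 138.0 / 28.01 = 4.927 mol
n(H2O) = 148.0 / 18.02 = 8.213 mol
n/ν for CO = 4.927/1 = 4.927
n/ν for H2O = 8.213/1 = 8.213
Smallest n/ν is CO → limiting reagent.
H2O consumed = (1/1) × 4.927 = 4.927 mol
H2O remaining = 8.213 − 4.927 = 3.286 mol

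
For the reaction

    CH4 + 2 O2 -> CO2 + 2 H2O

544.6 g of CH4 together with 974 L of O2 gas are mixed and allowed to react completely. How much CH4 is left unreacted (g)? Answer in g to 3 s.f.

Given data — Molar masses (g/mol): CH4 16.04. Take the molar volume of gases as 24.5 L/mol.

226 g

n(CH4) = 544.6 / 16.04 = 33.95 mol
n(O2) = 974.0 / 24.5 = 39.76 mol
n/ν → CH4: 33.95, O2: 19.88; O2 is limiting.
CH4 consumed = (1/2) × 39.76 = 19.88 mol
CH4 remaining = 33.95 − 19.88 = 14.07 mol
mass = 14.07 × 16.04 = 225.7 g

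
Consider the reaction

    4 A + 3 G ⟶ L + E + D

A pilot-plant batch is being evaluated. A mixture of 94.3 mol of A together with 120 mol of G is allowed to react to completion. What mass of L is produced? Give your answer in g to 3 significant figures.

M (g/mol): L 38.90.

917 g

n(A) = 94.30 mol
n(G) = 120.0 mol
n/ν → A: 23.58, G: 40.00; A is limiting.
n(L) = (1/4) × 94.30 = 23.58 mol
mass = 23.58 × 38.90 = 917.3 g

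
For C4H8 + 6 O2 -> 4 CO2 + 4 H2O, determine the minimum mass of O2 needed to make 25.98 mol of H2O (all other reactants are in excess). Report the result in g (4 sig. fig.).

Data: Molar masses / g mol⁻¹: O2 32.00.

n(H2O) = 25.98 mol
n(O2) = (6/4) × 25.98 = 38.97 mol
mass = 38.97 × 32.00 = 1247 g

1247 g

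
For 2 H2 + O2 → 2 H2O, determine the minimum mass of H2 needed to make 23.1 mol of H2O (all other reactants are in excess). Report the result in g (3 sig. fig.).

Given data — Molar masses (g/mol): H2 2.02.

46.7 g

n(H2O) = 23.10 mol
n(H2) = (2/2) × 23.10 = 23.10 mol
mass = 23.10 × 2.02 = 46.66 g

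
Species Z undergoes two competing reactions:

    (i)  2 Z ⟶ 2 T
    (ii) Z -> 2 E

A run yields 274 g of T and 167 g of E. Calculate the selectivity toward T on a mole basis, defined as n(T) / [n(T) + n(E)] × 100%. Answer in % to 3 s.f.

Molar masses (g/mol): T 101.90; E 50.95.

n(T) = 274 / 101.90 = 2.689 mol
n(E) = 167 / 50.95 = 3.278 mol
selectivity = 2.689/(2.689+3.278) × 100 = 45.06 %

45.1 %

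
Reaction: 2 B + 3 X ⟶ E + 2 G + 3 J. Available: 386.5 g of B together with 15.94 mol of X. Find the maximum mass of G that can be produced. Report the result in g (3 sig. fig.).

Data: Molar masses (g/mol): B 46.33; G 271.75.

2270 g

n(B) = 386.5 / 46.33 = 8.342 mol
n(X) = 15.94 mol
n/ν → B: 4.171, X: 5.313; B is limiting.
n(G) = (2/2) × 8.342 = 8.342 mol
mass = 8.342 × 271.75 = 2267 g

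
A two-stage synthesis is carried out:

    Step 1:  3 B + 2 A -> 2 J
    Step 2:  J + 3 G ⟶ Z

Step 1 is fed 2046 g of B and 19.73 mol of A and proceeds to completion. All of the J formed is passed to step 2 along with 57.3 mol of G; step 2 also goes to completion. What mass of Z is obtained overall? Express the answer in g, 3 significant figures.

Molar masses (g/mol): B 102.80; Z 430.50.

Step 1:
n(B) = 2046 / 102.80 = 19.90 mol
n(A) = 19.73 mol
n/ν → B: 6.633, A: 9.865; B is limiting.
n(J) produced = (2/3) × 19.90 = 13.27 mol
Step 2:
n(J) available = 13.27 mol
n(G) = 57.30 mol
n/ν → J: 13.27, G: 19.10; J is limiting.
n(Z) = (1/1) × 13.27 = 13.27 mol
mass = 13.27 × 430.50 = 5713 g

5710 g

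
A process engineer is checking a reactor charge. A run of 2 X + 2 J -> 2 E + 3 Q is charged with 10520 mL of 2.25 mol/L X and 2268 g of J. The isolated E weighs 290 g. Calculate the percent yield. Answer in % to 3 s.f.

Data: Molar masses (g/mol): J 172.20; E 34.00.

n(X) = 2.25 × 10520/1000 = 23.67 mol
n(J) = 2268 / 172.20 = 13.17 mol
n/ν for X = 23.67/2 = 11.84
n/ν for J = 13.17/2 = 6.585
Smallest n/ν is J → limiting reagent.
theoretical n(E) = (2/2) × 13.17 = 13.17 mol → 447.8 g
% yield = 290 / 447.8 × 100 = 64.76 %

64.8 %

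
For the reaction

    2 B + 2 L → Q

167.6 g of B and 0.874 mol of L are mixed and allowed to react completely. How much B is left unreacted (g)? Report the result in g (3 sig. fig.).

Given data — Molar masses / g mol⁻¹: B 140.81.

44.5 g

n(B) = 167.6 / 140.81 = 1.190 mol
n(L) = 0.8740 mol
n/ν for B = 1.190/2 = 0.5950
n/ν for L = 0.8740/2 = 0.4370
Smallest n/ν is L → limiting reagent.
B consumed = (2/2) × 0.8740 = 0.8740 mol
B remaining = 1.190 − 0.8740 = 0.3160 mol
mass = 0.3160 × 140.81 = 44.50 g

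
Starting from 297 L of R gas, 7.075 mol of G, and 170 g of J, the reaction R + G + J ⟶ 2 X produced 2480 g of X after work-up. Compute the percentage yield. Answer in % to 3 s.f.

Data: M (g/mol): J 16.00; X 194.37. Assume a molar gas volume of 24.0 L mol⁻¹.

n(R) = 297.0 / 24.0 = 12.38 mol
n(G) = 7.075 mol
n(J) = 170.0 / 16.00 = 10.63 mol
n/ν → R: 12.38, G: 7.075, J: 10.63; G is limiting.
theoretical n(X) = (2/1) × 7.075 = 14.15 mol → 2750 g
% yield = 2480 / 2750 × 100 = 90.18 %

90.2 %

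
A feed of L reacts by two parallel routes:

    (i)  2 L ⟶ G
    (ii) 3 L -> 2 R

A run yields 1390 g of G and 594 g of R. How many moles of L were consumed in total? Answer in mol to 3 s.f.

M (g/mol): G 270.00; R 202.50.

n(G) = 1390 / 270.00 = 5.148 mol
n(R) = 594 / 202.50 = 2.933 mol
n(L) via (i) = (2/1)×5.148 = 10.30 mol
n(L) via (ii) = (3/2)×2.933 = 4.400 mol
total n(L) = 10.30 + 4.400 = 14.70 mol

14.7 mol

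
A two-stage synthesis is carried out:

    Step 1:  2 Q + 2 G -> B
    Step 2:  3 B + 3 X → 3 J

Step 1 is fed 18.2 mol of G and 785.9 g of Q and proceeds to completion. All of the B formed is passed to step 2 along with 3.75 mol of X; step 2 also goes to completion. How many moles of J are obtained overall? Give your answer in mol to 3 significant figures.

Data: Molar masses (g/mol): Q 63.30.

Step 1:
n(G) = 18.20 mol
n(Q) = 785.9 / 63.30 = 12.42 mol
n/ν for G = 18.20/2 = 9.100
n/ν for Q = 12.42/2 = 6.210
Smallest n/ν is Q → limiting reagent.
n(B) produced = (1/2) × 12.42 = 6.210 mol
Step 2:
n(B) available = 6.210 mol
n(X) = 3.750 mol
n/ν for B = 6.210/3 = 2.070
n/ν for X = 3.750/3 = 1.250
Smallest n/ν is X → limiting reagent.
n(J) = (3/3) × 3.750 = 3.750 mol

3.75 mol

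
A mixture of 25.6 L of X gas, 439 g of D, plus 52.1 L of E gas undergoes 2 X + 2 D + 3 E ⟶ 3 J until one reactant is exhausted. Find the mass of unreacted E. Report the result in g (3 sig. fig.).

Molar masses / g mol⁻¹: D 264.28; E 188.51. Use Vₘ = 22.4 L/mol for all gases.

n(X) = 25.60 / 22.4 = 1.143 mol
n(D) = 439.0 / 264.28 = 1.661 mol
n(E) = 52.10 / 22.4 = 2.326 mol
n/ν for X = 1.143/2 = 0.5715
n/ν for D = 1.661/2 = 0.8305
n/ν for E = 2.326/3 = 0.7753
Smallest n/ν is X → limiting reagent.
E consumed = (3/2) × 1.143 = 1.715 mol
E remaining = 2.326 − 1.715 = 0.6110 mol
mass = 0.6110 × 188.51 = 115.2 g

115 g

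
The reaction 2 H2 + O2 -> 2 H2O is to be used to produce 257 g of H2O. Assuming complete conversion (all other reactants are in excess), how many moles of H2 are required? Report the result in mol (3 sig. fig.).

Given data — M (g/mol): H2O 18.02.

n(H2O) = 257 / 18.02 = 14.26 mol
n(H2) = (2/2) × 14.26 = 14.26 mol

14.3 mol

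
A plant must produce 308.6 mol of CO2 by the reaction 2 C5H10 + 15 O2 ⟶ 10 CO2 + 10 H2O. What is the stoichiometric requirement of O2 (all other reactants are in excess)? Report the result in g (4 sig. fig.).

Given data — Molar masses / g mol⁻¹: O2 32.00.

14810 g

n(CO2) = 308.6 mol
n(O2) = (15/10) × 308.6 = 462.9 mol
mass = 462.9 × 32.00 = 14810 g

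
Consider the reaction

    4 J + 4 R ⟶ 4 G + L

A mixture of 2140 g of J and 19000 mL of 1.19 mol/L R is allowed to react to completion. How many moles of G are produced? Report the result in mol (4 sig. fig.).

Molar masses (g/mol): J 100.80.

n(J) = 2140 / 100.80 = 21.23 mol
n(R) = 1.19 × 19000/1000 = 22.61 mol
n/ν for J = 21.23/4 = 5.308
n/ν for R = 22.61/4 = 5.653
Smallest n/ν is J → limiting reagent.
n(G) = (4/4) × 21.23 = 21.23 mol

21.23 mol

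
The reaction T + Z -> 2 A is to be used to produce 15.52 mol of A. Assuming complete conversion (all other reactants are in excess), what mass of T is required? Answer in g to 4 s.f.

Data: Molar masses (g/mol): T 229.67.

1782 g

n(A) = 15.52 mol
n(T) = (1/2) × 15.52 = 7.760 mol
mass = 7.760 × 229.67 = 1782 g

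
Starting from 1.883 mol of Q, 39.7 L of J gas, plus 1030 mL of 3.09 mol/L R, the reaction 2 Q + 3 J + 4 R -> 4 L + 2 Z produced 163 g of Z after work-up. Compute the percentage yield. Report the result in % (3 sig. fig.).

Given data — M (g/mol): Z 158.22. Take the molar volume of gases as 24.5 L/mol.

95.4 %

n(Q) = 1.883 mol
n(J) = 39.70 / 24.5 = 1.620 mol
n(R) = 3.09 × 1030/1000 = 3.183 mol
n/ν for Q = 1.883/2 = 0.9415
n/ν for J = 1.620/3 = 0.5400
n/ν for R = 3.183/4 = 0.7958
Smallest n/ν is J → limiting reagent.
theoretical n(Z) = (2/3) × 1.620 = 1.080 mol → 170.9 g
% yield = 163 / 170.9 × 100 = 95.38 %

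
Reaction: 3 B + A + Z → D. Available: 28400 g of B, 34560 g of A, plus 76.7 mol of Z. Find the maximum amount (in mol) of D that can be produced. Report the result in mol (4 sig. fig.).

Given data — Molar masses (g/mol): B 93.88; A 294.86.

n(B) = 28400 / 93.88 = 302.5 mol
n(A) = 34560 / 294.86 = 117.2 mol
n(Z) = 76.70 mol
n/ν for B = 302.5/3 = 100.8
n/ν for A = 117.2/1 = 117.2
n/ν for Z = 76.70/1 = 76.70
Smallest n/ν is Z → limiting reagent.
n(D) = (1/1) × 76.70 = 76.70 mol

76.70 mol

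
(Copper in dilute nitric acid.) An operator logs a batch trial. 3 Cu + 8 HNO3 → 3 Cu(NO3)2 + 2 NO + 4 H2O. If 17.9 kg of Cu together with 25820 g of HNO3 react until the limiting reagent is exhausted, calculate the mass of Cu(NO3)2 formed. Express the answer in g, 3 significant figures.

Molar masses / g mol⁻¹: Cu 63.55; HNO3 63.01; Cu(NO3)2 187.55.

n(Cu) = 17.90×1000 / 63.55 = 281.7 mol
n(HNO3) = 25820 / 63.01 = 409.8 mol
n/ν for Cu = 281.7/3 = 93.90
n/ν for HNO3 = 409.8/8 = 51.23
Smallest n/ν is HNO3 → limiting reagent.
n(Cu(NO3)2) = (3/8) × 409.8 = 153.7 mol
mass = 153.7 × 187.55 = 28830 g

28800 g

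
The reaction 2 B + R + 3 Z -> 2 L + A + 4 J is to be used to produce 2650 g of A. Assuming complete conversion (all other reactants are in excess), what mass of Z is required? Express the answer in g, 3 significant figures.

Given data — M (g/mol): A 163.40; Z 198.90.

n(A) = 2650 / 163.40 = 16.22 mol
n(Z) = (3/1) × 16.22 = 48.66 mol
mass = 48.66 × 198.90 = 9678 g

9680 g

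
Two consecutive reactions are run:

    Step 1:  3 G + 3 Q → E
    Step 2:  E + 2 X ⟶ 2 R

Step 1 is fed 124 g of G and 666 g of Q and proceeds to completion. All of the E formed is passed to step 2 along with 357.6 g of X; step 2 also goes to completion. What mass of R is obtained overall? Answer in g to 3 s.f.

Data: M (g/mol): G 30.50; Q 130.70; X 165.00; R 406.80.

Step 1:
n(G) = 124.0 / 30.50 = 4.066 mol
n(Q) = 666.0 / 130.70 = 5.096 mol
n/ν for G = 4.066/3 = 1.355
n/ν for Q = 5.096/3 = 1.699
Smallest n/ν is G → limiting reagent.
n(E) produced = (1/3) × 4.066 = 1.355 mol
Step 2:
n(E) available = 1.355 mol
n(X) = 357.6 / 165.00 = 2.167 mol
n/ν for E = 1.355/1 = 1.355
n/ν for X = 2.167/2 = 1.084
Smallest n/ν is X → limiting reagent.
n(R) = (2/2) × 2.167 = 2.167 mol
mass = 2.167 × 406.80 = 881.5 g

882 g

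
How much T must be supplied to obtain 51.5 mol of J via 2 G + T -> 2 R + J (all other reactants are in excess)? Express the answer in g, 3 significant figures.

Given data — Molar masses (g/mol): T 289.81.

14900 g

n(J) = 51.50 mol
n(T) = (1/1) × 51.50 = 51.50 mol
mass = 51.50 × 289.81 = 14930 g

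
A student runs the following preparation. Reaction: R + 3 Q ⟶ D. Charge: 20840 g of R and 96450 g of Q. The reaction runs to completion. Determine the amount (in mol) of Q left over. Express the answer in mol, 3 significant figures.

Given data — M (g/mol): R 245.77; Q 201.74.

224 mol

n(R) = 20840 / 245.77 = 84.79 mol
n(Q) = 96450 / 201.74 = 478.1 mol
n/ν → R: 84.79, Q: 159.4; R is limiting.
Q consumed = (3/1) × 84.79 = 254.4 mol
Q remaining = 478.1 − 254.4 = 223.7 mol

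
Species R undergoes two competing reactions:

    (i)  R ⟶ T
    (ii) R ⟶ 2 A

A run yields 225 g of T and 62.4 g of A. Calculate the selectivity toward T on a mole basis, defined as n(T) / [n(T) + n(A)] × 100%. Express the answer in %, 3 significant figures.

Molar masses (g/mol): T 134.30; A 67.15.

n(T) = 225 / 134.30 = 1.675 mol
n(A) = 62.4 / 67.15 = 0.9293 mol
selectivity = 1.675/(1.675+0.9293) × 100 = 64.32 %

64.3 %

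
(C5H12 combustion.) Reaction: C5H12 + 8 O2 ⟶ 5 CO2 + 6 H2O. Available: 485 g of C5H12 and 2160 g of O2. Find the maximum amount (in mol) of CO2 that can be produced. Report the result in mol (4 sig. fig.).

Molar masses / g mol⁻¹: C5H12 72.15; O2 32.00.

33.61 mol

n(C5H12) = 485.0 / 72.15 = 6.722 mol
n(O2) = 2160 / 32.00 = 67.50 mol
n/ν → C5H12: 6.722, O2: 8.438; C5H12 is limiting.
n(CO2) = (5/1) × 6.722 = 33.61 mol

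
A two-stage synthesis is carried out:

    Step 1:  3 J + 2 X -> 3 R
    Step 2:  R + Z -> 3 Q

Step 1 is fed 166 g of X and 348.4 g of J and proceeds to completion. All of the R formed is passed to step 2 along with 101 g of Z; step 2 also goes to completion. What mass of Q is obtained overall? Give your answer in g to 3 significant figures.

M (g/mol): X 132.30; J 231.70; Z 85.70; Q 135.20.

Step 1:
n(X) = 166.0 / 132.30 = 1.255 mol
n(J) = 348.4 / 231.70 = 1.504 mol
n/ν → X: 0.6275, J: 0.5013; J is limiting.
n(R) produced = (3/3) × 1.504 = 1.504 mol
Step 2:
n(R) available = 1.504 mol
n(Z) = 101.0 / 85.70 = 1.179 mol
n/ν → R: 1.504, Z: 1.179; Z is limiting.
n(Q) = (3/1) × 1.179 = 3.537 mol
mass = 3.537 × 135.20 = 478.2 g

478 g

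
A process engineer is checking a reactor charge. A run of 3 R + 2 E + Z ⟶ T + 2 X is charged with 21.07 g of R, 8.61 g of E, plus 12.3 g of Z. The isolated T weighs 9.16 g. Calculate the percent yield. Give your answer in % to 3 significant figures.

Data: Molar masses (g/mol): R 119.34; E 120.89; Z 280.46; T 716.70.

n(R) = 21.07 / 119.34 = 0.1766 mol
n(E) = 8.610 / 120.89 = 0.07122 mol
n(Z) = 12.30 / 280.46 = 0.04386 mol
n/ν → R: 0.05887, E: 0.03561, Z: 0.04386; E is limiting.
theoretical n(T) = (1/2) × 0.07122 = 0.03561 mol → 25.52 g
% yield = 9.16 / 25.52 × 100 = 35.89 %

35.9 %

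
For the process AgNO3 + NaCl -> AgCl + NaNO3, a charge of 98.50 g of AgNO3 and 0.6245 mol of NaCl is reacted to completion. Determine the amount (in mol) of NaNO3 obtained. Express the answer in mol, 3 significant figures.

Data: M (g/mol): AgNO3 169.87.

n(AgNO3) = 98.50 / 169.87 = 0.5799 mol
n(NaCl) = 0.6245 mol
n/ν → AgNO3: 0.5799, NaCl: 0.6245; AgNO3 is limiting.
n(NaNO3) = (1/1) × 0.5799 = 0.5799 mol

0.580 mol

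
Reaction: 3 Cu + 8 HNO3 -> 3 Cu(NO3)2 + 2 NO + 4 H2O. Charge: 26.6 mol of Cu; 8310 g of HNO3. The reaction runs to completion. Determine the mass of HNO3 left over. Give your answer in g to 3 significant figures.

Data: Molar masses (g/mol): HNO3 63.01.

3840 g

n(Cu) = 26.60 mol
n(HNO3) = 8310 / 63.01 = 131.9 mol
n/ν for Cu = 26.60/3 = 8.867
n/ν for HNO3 = 131.9/8 = 16.49
Smallest n/ν is Cu → limiting reagent.
HNO3 consumed = (8/3) × 26.60 = 70.93 mol
HNO3 remaining = 131.9 − 70.93 = 60.97 mol
mass = 60.97 × 63.01 = 3842 g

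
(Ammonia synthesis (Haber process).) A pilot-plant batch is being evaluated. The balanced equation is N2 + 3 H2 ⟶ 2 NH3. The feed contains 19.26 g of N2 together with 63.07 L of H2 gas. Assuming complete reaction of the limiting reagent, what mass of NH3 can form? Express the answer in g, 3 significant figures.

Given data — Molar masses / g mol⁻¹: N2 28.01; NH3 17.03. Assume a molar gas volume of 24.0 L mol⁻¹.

n(N2) = 19.26 / 28.01 = 0.6876 mol
n(H2) = 63.07 / 24.0 = 2.628 mol
n/ν for N2 = 0.6876/1 = 0.6876
n/ν for H2 = 2.628/3 = 0.8760
Smallest n/ν is N2 → limiting reagent.
n(NH3) = (2/1) × 0.6876 = 1.375 mol
mass = 1.375 × 17.03 = 23.42 g

23.4 g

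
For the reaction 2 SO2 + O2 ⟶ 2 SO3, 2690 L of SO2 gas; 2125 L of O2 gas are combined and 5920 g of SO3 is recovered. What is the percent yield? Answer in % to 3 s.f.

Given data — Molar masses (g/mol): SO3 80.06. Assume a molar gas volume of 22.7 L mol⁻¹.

n(SO2) = 2690 / 22.7 = 118.5 mol
n(O2) = 2125 / 22.7 = 93.61 mol
n/ν → SO2: 59.25, O2: 93.61; SO2 is limiting.
theoretical n(SO3) = (2/2) × 118.5 = 118.5 mol → 9487 g
% yield = 5920 / 9487 × 100 = 62.40 %

62.4 %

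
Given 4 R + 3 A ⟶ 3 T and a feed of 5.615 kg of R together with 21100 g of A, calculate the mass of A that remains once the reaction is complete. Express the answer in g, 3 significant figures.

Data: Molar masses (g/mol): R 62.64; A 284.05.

2000 g

n(R) = 5.615×1000 / 62.64 = 89.64 mol
n(A) = 21100 / 284.05 = 74.28 mol
n/ν → R: 22.41, A: 24.76; R is limiting.
A consumed = (3/4) × 89.64 = 67.23 mol
A remaining = 74.28 − 67.23 = 7.050 mol
mass = 7.050 × 284.05 = 2003 g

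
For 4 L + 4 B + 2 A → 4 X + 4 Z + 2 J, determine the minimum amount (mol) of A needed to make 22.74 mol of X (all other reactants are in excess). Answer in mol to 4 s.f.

11.37 mol

n(X) = 22.74 mol
n(A) = (2/4) × 22.74 = 11.37 mol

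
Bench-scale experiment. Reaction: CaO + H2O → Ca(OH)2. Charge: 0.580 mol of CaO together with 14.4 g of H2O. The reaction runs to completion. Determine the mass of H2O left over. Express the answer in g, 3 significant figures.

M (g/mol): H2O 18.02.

n(CaO) = 0.5800 mol
n(H2O) = 14.40 / 18.02 = 0.7991 mol
n/ν → CaO: 0.5800, H2O: 0.7991; CaO is limiting.
H2O consumed = (1/1) × 0.5800 = 0.5800 mol
H2O remaining = 0.7991 − 0.5800 = 0.2191 mol
mass = 0.2191 × 18.02 = 3.948 g

3.95 g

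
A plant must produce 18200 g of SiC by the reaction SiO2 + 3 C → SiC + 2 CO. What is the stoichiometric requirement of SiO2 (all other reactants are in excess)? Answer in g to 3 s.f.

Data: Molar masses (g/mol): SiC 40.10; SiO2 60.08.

n(SiC) = 18200 / 40.10 = 453.9 mol
n(SiO2) = (1/1) × 453.9 = 453.9 mol
mass = 453.9 × 60.08 = 27270 g

27300 g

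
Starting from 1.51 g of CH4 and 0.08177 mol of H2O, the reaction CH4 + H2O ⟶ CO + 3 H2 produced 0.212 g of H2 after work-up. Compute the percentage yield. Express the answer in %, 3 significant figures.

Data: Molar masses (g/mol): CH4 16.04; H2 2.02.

n(CH4) = 1.510 / 16.04 = 0.09414 mol
n(H2O) = 0.08177 mol
n/ν → CH4: 0.09414, H2O: 0.08177; H2O is limiting.
theoretical n(H2) = (3/1) × 0.08177 = 0.2453 mol → 0.4955 g
% yield = 0.212 / 0.4955 × 100 = 42.79 %

42.8 %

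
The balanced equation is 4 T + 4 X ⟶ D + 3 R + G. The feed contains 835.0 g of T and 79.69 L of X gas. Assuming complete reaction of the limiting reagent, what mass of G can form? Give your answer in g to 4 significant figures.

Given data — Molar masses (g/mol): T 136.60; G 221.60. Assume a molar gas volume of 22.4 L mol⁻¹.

197.1 g

n(T) = 835.0 / 136.60 = 6.113 mol
n(X) = 79.69 / 22.4 = 3.558 mol
n/ν for T = 6.113/4 = 1.528
n/ν for X = 3.558/4 = 0.8895
Smallest n/ν is X → limiting reagent.
n(G) = (1/4) × 3.558 = 0.8895 mol
mass = 0.8895 × 221.60 = 197.1 g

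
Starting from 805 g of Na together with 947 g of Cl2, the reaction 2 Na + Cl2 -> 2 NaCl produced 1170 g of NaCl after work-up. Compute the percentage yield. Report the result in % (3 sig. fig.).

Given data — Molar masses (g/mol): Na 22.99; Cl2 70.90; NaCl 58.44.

74.9 %

n(Na) = 805.0 / 22.99 = 35.02 mol
n(Cl2) = 947.0 / 70.90 = 13.36 mol
n/ν for Na = 35.02/2 = 17.51
n/ν for Cl2 = 13.36/1 = 13.36
Smallest n/ν is Cl2 → limiting reagent.
theoretical n(NaCl) = (2/1) × 13.36 = 26.72 mol → 1562 g
% yield = 1170 / 1562 × 100 = 74.90 %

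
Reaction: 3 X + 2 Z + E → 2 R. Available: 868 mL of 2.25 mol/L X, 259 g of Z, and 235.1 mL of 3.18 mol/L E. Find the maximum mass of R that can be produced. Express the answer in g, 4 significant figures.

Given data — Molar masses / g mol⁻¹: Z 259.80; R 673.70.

671.6 g

n(X) = 2.25 × 868.0/1000 = 1.953 mol
n(Z) = 259.0 / 259.80 = 0.9969 mol
n(E) = 3.18 × 235.1/1000 = 0.7476 mol
n/ν for X = 1.953/3 = 0.6510
n/ν for Z = 0.9969/2 = 0.4985
n/ν for E = 0.7476/1 = 0.7476
Smallest n/ν is Z → limiting reagent.
n(R) = (2/2) × 0.9969 = 0.9969 mol
mass = 0.9969 × 673.70 = 671.6 g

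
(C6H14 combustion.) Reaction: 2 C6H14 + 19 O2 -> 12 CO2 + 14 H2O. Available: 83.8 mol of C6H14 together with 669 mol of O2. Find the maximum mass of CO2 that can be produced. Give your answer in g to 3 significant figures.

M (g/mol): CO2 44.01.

n(C6H14) = 83.80 mol
n(O2) = 669.0 mol
n/ν for C6H14 = 83.80/2 = 41.90
n/ν for O2 = 669.0/19 = 35.21
Smallest n/ν is O2 → limiting reagent.
n(CO2) = (12/19) × 669.0 = 422.5 mol
mass = 422.5 × 44.01 = 18590 g

18600 g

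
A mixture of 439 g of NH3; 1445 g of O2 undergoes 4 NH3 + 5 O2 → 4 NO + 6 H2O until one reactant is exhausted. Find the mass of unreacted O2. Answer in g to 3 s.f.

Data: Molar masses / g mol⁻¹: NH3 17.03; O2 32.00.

n(NH3) = 439.0 / 17.03 = 25.78 mol
n(O2) = 1445 / 32.00 = 45.16 mol
n/ν → NH3: 6.445, O2: 9.032; NH3 is limiting.
O2 consumed = (5/4) × 25.78 = 32.23 mol
O2 remaining = 45.16 − 32.23 = 12.93 mol
mass = 12.93 × 32.00 = 413.8 g

414 g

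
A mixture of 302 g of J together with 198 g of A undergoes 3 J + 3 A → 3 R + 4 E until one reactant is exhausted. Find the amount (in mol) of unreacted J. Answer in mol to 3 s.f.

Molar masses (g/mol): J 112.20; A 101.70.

n(J) = 302.0 / 112.20 = 2.692 mol
n(A) = 198.0 / 101.70 = 1.947 mol
n/ν → J: 0.8973, A: 0.6490; A is limiting.
J consumed = (3/3) × 1.947 = 1.947 mol
J remaining = 2.692 − 1.947 = 0.7450 mol

0.745 mol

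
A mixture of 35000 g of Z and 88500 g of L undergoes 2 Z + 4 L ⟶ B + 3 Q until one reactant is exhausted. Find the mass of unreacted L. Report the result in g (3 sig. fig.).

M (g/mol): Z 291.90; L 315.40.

n(Z) = 35000 / 291.90 = 119.9 mol
n(L) = 88500 / 315.40 = 280.6 mol
n/ν → Z: 59.95, L: 70.15; Z is limiting.
L consumed = (4/2) × 119.9 = 239.8 mol
L remaining = 280.6 − 239.8 = 40.80 mol
mass = 40.80 × 315.40 = 12870 g

12900 g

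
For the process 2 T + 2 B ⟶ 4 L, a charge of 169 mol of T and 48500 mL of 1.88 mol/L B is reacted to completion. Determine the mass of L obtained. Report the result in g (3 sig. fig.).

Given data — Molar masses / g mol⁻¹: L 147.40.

26900 g

n(T) = 169.0 mol
n(B) = 1.88 × 48500/1000 = 91.18 mol
n/ν for T = 169.0/2 = 84.50
n/ν for B = 91.18/2 = 45.59
Smallest n/ν is B → limiting reagent.
n(L) = (4/2) × 91.18 = 182.4 mol
mass = 182.4 × 147.40 = 26890 g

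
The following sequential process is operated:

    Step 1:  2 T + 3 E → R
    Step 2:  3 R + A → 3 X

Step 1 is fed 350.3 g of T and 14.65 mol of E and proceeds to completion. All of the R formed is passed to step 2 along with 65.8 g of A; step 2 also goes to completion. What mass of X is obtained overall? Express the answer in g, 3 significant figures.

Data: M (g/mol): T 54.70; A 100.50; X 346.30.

Step 1:
n(T) = 350.3 / 54.70 = 6.404 mol
n(E) = 14.65 mol
n/ν for T = 6.404/2 = 3.202
n/ν for E = 14.65/3 = 4.883
Smallest n/ν is T → limiting reagent.
n(R) produced = (1/2) × 6.404 = 3.202 mol
Step 2:
n(R) available = 3.202 mol
n(A) = 65.80 / 100.50 = 0.6547 mol
n/ν for R = 3.202/3 = 1.067
n/ν for A = 0.6547/1 = 0.6547
Smallest n/ν is A → limiting reagent.
n(X) = (3/1) × 0.6547 = 1.964 mol
mass = 1.964 × 346.30 = 680.1 g

680 g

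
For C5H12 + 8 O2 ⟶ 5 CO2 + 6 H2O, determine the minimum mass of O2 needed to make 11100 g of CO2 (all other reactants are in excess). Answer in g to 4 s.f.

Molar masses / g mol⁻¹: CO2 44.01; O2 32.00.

n(CO2) = 11100 / 44.01 = 252.2 mol
n(O2) = (8/5) × 252.2 = 403.5 mol
mass = 403.5 × 32.00 = 12910 g

12910 g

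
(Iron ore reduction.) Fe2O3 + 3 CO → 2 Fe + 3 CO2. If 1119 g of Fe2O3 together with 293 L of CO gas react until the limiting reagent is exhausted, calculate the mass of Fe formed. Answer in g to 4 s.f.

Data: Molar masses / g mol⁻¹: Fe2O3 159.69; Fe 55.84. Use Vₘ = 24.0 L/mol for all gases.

454.5 g

n(Fe2O3) = 1119 / 159.69 = 7.007 mol
n(CO) = 293.0 / 24.0 = 12.21 mol
n/ν for Fe2O3 = 7.007/1 = 7.007
n/ν for CO = 12.21/3 = 4.070
Smallest n/ν is CO → limiting reagent.
n(Fe) = (2/3) × 12.21 = 8.140 mol
mass = 8.140 × 55.84 = 454.5 g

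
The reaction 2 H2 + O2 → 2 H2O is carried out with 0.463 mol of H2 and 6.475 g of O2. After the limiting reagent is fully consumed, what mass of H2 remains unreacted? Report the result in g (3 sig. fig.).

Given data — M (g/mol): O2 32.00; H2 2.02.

0.118 g

n(H2) = 0.4630 mol
n(O2) = 6.475 / 32.00 = 0.2023 mol
n/ν → H2: 0.2315, O2: 0.2023; O2 is limiting.
H2 consumed = (2/1) × 0.2023 = 0.4046 mol
H2 remaining = 0.4630 − 0.4046 = 0.05840 mol
mass = 0.05840 × 2.02 = 0.1180 g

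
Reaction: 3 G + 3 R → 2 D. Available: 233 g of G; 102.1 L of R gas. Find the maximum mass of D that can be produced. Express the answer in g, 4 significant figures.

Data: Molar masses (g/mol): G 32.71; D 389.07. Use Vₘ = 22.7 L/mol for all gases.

1167 g

n(G) = 233.0 / 32.71 = 7.123 mol
n(R) = 102.1 / 22.7 = 4.498 mol
n/ν → G: 2.374, R: 1.499; R is limiting.
n(D) = (2/3) × 4.498 = 2.999 mol
mass = 2.999 × 389.07 = 1167 g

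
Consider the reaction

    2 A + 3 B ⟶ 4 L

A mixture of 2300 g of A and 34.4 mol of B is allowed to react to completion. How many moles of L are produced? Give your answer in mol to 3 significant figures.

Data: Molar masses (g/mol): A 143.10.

n(A) = 2300 / 143.10 = 16.07 mol
n(B) = 34.40 mol
n/ν for A = 16.07/2 = 8.035
n/ν for B = 34.40/3 = 11.47
Smallest n/ν is A → limiting reagent.
n(L) = (4/2) × 16.07 = 32.14 mol

32.1 mol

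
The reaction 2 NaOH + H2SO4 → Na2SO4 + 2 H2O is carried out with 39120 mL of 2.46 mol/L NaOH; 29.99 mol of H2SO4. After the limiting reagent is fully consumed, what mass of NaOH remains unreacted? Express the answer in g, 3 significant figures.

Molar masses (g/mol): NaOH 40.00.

n(NaOH) = 2.46 × 39120/1000 = 96.24 mol
n(H2SO4) = 29.99 mol
n/ν for NaOH = 96.24/2 = 48.12
n/ν for H2SO4 = 29.99/1 = 29.99
Smallest n/ν is H2SO4 → limiting reagent.
NaOH consumed = (2/1) × 29.99 = 59.98 mol
NaOH remaining = 96.24 − 59.98 = 36.26 mol
mass = 36.26 × 40.00 = 1450 g

1450 g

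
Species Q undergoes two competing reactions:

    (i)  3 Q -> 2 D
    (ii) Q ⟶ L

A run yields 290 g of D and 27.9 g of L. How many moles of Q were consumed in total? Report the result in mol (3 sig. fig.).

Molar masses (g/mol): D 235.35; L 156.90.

n(D) = 290 / 235.35 = 1.232 mol
n(L) = 27.9 / 156.90 = 0.1778 mol
n(Q) via (i) = (3/2)×1.232 = 1.848 mol
n(Q) via (ii) = (1/1)×0.1778 = 0.1778 mol
total n(Q) = 1.848 + 0.1778 = 2.026 mol

2.03 mol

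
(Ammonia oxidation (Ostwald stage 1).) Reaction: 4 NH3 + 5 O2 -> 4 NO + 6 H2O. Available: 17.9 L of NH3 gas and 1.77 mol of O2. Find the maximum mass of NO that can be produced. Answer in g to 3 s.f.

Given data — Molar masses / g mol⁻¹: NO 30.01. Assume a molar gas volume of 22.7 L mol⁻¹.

n(NH3) = 17.90 / 22.7 = 0.7885 mol
n(O2) = 1.770 mol
n/ν for NH3 = 0.7885/4 = 0.1971
n/ν for O2 = 1.770/5 = 0.3540
Smallest n/ν is NH3 → limiting reagent.
n(NO) = (4/4) × 0.7885 = 0.7885 mol
mass = 0.7885 × 30.01 = 23.66 g

23.7 g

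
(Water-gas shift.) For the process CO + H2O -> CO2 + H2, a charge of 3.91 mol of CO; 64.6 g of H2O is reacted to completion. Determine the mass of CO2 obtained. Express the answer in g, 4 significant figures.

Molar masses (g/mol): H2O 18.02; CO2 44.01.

n(CO) = 3.910 mol
n(H2O) = 64.60 / 18.02 = 3.585 mol
n/ν for CO = 3.910/1 = 3.910
n/ν for H2O = 3.585/1 = 3.585
Smallest n/ν is H2O → limiting reagent.
n(CO2) = (1/1) × 3.585 = 3.585 mol
mass = 3.585 × 44.01 = 157.8 g

157.8 g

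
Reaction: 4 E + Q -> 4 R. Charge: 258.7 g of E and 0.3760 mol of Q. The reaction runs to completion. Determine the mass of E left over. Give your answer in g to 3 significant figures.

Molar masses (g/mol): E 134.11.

57.0 g

n(E) = 258.7 / 134.11 = 1.929 mol
n(Q) = 0.3760 mol
n/ν for E = 1.929/4 = 0.4823
n/ν for Q = 0.3760/1 = 0.3760
Smallest n/ν is Q → limiting reagent.
E consumed = (4/1) × 0.3760 = 1.504 mol
E remaining = 1.929 − 1.504 = 0.4250 mol
mass = 0.4250 × 134.11 = 57.00 g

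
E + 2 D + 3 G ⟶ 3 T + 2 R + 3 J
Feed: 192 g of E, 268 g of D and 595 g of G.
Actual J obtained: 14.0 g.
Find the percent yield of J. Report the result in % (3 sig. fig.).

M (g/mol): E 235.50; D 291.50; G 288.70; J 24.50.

41.4 %

n(E) = 192.0 / 235.50 = 0.8153 mol
n(D) = 268.0 / 291.50 = 0.9194 mol
n(G) = 595.0 / 288.70 = 2.061 mol
n/ν for E = 0.8153/1 = 0.8153
n/ν for D = 0.9194/2 = 0.4597
n/ν for G = 2.061/3 = 0.6870
Smallest n/ν is D → limiting reagent.
theoretical n(J) = (3/2) × 0.9194 = 1.379 mol → 33.79 g
% yield = 14.0 / 33.79 × 100 = 41.43 %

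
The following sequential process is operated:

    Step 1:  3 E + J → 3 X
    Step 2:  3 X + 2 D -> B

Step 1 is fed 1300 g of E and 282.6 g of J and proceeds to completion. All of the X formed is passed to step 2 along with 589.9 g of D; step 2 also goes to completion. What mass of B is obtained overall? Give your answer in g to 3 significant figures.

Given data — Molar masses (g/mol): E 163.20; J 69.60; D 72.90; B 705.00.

Step 1:
n(E) = 1300 / 163.20 = 7.966 mol
n(J) = 282.6 / 69.60 = 4.060 mol
n/ν for E = 7.966/3 = 2.655
n/ν for J = 4.060/1 = 4.060
Smallest n/ν is E → limiting reagent.
n(X) produced = (3/3) × 7.966 = 7.966 mol
Step 2:
n(X) available = 7.966 mol
n(D) = 589.9 / 72.90 = 8.092 mol
n/ν for X = 7.966/3 = 2.655
n/ν for D = 8.092/2 = 4.046
Smallest n/ν is X → limiting reagent.
n(B) = (1/3) × 7.966 = 2.655 mol
mass = 2.655 × 705.00 = 1872 g

1870 g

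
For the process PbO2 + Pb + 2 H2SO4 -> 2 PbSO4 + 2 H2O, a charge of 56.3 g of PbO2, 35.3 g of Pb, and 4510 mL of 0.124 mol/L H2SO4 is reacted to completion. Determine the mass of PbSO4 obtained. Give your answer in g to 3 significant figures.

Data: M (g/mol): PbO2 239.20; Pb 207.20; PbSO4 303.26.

103 g

n(PbO2) = 56.30 / 239.20 = 0.2354 mol
n(Pb) = 35.30 / 207.20 = 0.1704 mol
n(H2SO4) = 0.124 × 4510/1000 = 0.5592 mol
n/ν for PbO2 = 0.2354/1 = 0.2354
n/ν for Pb = 0.1704/1 = 0.1704
n/ν for H2SO4 = 0.5592/2 = 0.2796
Smallest n/ν is Pb → limiting reagent.
n(PbSO4) = (2/1) × 0.1704 = 0.3408 mol
mass = 0.3408 × 303.26 = 103.4 g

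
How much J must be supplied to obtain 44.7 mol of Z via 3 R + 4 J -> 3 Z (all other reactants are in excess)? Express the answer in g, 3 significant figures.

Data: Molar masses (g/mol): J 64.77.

3860 g

n(Z) = 44.70 mol
n(J) = (4/3) × 44.70 = 59.60 mol
mass = 59.60 × 64.77 = 3860 g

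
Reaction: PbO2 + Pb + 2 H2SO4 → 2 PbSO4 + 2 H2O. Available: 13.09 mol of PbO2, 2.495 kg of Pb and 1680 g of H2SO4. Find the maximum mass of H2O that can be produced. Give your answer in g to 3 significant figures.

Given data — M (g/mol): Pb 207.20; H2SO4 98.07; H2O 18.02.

309 g

n(PbO2) = 13.09 mol
n(Pb) = 2.495×1000 / 207.20 = 12.04 mol
n(H2SO4) = 1680 / 98.07 = 17.13 mol
n/ν → PbO2: 13.09, Pb: 12.04, H2SO4: 8.565; H2SO4 is limiting.
n(H2O) = (2/2) × 17.13 = 17.13 mol
mass = 17.13 × 18.02 = 308.7 g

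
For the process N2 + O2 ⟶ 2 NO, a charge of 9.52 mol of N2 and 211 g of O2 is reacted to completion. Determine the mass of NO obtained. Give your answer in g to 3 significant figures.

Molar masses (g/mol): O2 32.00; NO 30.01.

396 g

n(N2) = 9.520 mol
n(O2) = 211.0 / 32.00 = 6.594 mol
n/ν for N2 = 9.520/1 = 9.520
n/ν for O2 = 6.594/1 = 6.594
Smallest n/ν is O2 → limiting reagent.
n(NO) = (2/1) × 6.594 = 13.19 mol
mass = 13.19 × 30.01 = 395.8 g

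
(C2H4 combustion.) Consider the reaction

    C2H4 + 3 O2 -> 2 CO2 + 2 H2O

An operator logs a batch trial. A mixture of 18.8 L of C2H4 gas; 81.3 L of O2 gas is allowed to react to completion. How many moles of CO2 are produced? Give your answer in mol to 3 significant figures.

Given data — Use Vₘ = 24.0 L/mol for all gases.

n(C2H4) = 18.80 / 24.0 = 0.7833 mol
n(O2) = 81.30 / 24.0 = 3.388 mol
n/ν for C2H4 = 0.7833/1 = 0.7833
n/ν for O2 = 3.388/3 = 1.129
Smallest n/ν is C2H4 → limiting reagent.
n(CO2) = (2/1) × 0.7833 = 1.567 mol

1.57 mol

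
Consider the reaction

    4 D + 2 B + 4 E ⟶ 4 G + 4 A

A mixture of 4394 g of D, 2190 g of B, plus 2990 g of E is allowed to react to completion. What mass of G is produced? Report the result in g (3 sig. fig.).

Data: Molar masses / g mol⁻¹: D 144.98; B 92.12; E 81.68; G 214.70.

6510 g

n(D) = 4394 / 144.98 = 30.31 mol
n(B) = 2190 / 92.12 = 23.77 mol
n(E) = 2990 / 81.68 = 36.61 mol
n/ν → D: 7.578, B: 11.89, E: 9.153; D is limiting.
n(G) = (4/4) × 30.31 = 30.31 mol
mass = 30.31 × 214.70 = 6508 g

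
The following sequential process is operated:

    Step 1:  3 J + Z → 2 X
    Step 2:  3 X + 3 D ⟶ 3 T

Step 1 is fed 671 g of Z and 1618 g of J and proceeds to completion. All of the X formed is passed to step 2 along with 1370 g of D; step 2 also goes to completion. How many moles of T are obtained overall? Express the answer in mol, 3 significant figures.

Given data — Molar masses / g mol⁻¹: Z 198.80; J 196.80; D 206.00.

5.48 mol

Step 1:
n(Z) = 671.0 / 198.80 = 3.375 mol
n(J) = 1618 / 196.80 = 8.222 mol
n/ν for Z = 3.375/1 = 3.375
n/ν for J = 8.222/3 = 2.741
Smallest n/ν is J → limiting reagent.
n(X) produced = (2/3) × 8.222 = 5.481 mol
Step 2:
n(X) available = 5.481 mol
n(D) = 1370 / 206.00 = 6.650 mol
n/ν for X = 5.481/3 = 1.827
n/ν for D = 6.650/3 = 2.217
Smallest n/ν is X → limiting reagent.
n(T) = (3/3) × 5.481 = 5.481 mol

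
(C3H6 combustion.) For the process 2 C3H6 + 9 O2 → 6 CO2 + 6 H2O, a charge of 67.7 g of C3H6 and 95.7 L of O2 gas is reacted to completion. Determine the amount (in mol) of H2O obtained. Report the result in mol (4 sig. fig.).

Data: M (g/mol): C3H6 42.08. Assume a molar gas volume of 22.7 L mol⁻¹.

2.811 mol

n(C3H6) = 67.70 / 42.08 = 1.609 mol
n(O2) = 95.70 / 22.7 = 4.216 mol
n/ν for C3H6 = 1.609/2 = 0.8045
n/ν for O2 = 4.216/9 = 0.4684
Smallest n/ν is O2 → limiting reagent.
n(H2O) = (6/9) × 4.216 = 2.811 mol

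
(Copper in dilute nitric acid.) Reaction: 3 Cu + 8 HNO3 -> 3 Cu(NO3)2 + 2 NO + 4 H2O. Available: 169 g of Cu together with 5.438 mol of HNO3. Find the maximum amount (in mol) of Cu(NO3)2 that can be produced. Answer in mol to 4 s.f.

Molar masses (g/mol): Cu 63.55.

n(Cu) = 169.0 / 63.55 = 2.659 mol
n(HNO3) = 5.438 mol
n/ν → Cu: 0.8863, HNO3: 0.6798; HNO3 is limiting.
n(Cu(NO3)2) = (3/8) × 5.438 = 2.039 mol

2.039 mol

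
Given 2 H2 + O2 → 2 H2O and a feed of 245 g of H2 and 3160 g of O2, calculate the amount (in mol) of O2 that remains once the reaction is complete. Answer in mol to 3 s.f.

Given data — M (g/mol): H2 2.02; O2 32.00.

n(H2) = 245.0 / 2.02 = 121.3 mol
n(O2) = 3160 / 32.00 = 98.75 mol
n/ν for H2 = 121.3/2 = 60.65
n/ν for O2 = 98.75/1 = 98.75
Smallest n/ν is H2 → limiting reagent.
O2 consumed = (1/2) × 121.3 = 60.65 mol
O2 remaining = 98.75 − 60.65 = 38.10 mol

38.1 mol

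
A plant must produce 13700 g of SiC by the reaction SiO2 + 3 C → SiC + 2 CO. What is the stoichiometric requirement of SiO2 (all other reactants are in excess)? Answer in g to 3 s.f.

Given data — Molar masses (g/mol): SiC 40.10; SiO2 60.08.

n(SiC) = 13700 / 40.10 = 341.6 mol
n(SiO2) = (1/1) × 341.6 = 341.6 mol
mass = 341.6 × 60.08 = 20520 g

20500 g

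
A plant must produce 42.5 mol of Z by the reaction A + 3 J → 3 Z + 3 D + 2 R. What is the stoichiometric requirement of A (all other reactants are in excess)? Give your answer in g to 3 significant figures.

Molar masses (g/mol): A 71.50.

1010 g

n(Z) = 42.50 mol
n(A) = (1/3) × 42.50 = 14.17 mol
mass = 14.17 × 71.50 = 1013 g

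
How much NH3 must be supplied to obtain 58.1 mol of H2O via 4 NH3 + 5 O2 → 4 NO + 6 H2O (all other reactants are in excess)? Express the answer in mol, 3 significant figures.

n(H2O) = 58.10 mol
n(NH3) = (4/6) × 58.10 = 38.73 mol

38.7 mol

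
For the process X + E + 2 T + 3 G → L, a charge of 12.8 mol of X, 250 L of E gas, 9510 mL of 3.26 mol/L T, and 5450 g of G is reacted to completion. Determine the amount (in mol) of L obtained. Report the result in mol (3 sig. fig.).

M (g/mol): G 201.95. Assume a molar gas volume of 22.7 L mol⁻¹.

n(X) = 12.80 mol
n(E) = 250.0 / 22.7 = 11.01 mol
n(T) = 3.26 × 9510/1000 = 31.00 mol
n(G) = 5450 / 201.95 = 26.99 mol
n/ν → X: 12.80, E: 11.01, T: 15.50, G: 8.997; G is limiting.
n(L) = (1/3) × 26.99 = 8.997 mol

9.00 mol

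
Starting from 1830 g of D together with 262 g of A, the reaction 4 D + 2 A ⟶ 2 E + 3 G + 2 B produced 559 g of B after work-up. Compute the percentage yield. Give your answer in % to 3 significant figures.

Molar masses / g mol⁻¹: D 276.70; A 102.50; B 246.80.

n(D) = 1830 / 276.70 = 6.614 mol
n(A) = 262.0 / 102.50 = 2.556 mol
n/ν → D: 1.654, A: 1.278; A is limiting.
theoretical n(B) = (2/2) × 2.556 = 2.556 mol → 630.8 g
% yield = 559 / 630.8 × 100 = 88.62 %

88.6 %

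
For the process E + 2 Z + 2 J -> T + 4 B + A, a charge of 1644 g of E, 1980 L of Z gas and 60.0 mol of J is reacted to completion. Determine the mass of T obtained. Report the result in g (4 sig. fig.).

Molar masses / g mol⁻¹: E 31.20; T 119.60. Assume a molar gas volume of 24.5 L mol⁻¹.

n(E) = 1644 / 31.20 = 52.69 mol
n(Z) = 1980 / 24.5 = 80.82 mol
n(J) = 60.00 mol
n/ν for E = 52.69/1 = 52.69
n/ν for Z = 80.82/2 = 40.41
n/ν for J = 60.00/2 = 30.00
Smallest n/ν is J → limiting reagent.
n(T) = (1/2) × 60.00 = 30.00 mol
mass = 30.00 × 119.60 = 3588 g

3588 g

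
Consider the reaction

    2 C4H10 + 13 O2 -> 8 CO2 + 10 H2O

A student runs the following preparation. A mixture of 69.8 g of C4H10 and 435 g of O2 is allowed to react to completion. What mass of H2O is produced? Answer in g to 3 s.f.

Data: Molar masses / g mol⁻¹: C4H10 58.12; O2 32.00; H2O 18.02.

n(C4H10) = 69.80 / 58.12 = 1.201 mol
n(O2) = 435.0 / 32.00 = 13.59 mol
n/ν → C4H10: 0.6005, O2: 1.045; C4H10 is limiting.
n(H2O) = (10/2) × 1.201 = 6.005 mol
mass = 6.005 × 18.02 = 108.2 g

108 g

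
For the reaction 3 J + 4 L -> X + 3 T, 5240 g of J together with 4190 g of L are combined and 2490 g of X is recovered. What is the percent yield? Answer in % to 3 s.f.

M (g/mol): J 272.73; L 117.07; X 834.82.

46.6 %

n(J) = 5240 / 272.73 = 19.21 mol
n(L) = 4190 / 117.07 = 35.79 mol
n/ν for J = 19.21/3 = 6.403
n/ν for L = 35.79/4 = 8.948
Smallest n/ν is J → limiting reagent.
theoretical n(X) = (1/3) × 19.21 = 6.403 mol → 5345 g
% yield = 2490 / 5345 × 100 = 46.59 %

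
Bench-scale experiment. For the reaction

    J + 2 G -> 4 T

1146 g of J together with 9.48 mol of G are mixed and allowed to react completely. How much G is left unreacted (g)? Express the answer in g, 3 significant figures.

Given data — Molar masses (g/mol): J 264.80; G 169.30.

140 g

n(J) = 1146 / 264.80 = 4.328 mol
n(G) = 9.480 mol
n/ν → J: 4.328, G: 4.740; J is limiting.
G consumed = (2/1) × 4.328 = 8.656 mol
G remaining = 9.480 − 8.656 = 0.8240 mol
mass = 0.8240 × 169.30 = 139.5 g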